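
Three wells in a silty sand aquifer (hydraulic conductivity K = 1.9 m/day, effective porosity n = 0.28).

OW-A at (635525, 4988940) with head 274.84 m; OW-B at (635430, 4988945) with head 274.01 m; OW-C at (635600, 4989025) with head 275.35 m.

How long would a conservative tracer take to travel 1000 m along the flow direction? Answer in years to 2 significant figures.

46 years

Three-point gradient (reference OW-A): Δ to OW-B = (-95, 5, -0.83), Δ to OW-C = (75, 85, +0.51).
∂h/∂x = +0.008651, ∂h/∂y = -0.001633 (det = -8450).
|∇h| = √(0.008651² + -0.001633²) = 0.008804
Seepage velocity v = K·i/n = 1.9 × 0.008804 / 0.28 = 0.05974 m/day.
t = 1000 / 0.05974 = 1.674e+04 days = 45.8 years.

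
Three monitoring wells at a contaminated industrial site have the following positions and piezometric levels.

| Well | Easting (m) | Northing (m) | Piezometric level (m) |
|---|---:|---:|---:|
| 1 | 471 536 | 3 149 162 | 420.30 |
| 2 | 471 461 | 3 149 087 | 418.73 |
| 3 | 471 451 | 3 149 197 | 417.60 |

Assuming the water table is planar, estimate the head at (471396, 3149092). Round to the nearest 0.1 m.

Three-point gradient (reference 1): Δ to 2 = (-75, -75, -1.57), Δ to 3 = (-85, 35, -2.70).
∂h/∂x = +0.02861, ∂h/∂y = -0.007672 (det = -9000).
h(471396, 3149092) = 420.30 + (+0.02861)·(-140) + (-0.007672)·(-70) = 420.30 -4.005 +0.537 = 416.832 m.

416.8 m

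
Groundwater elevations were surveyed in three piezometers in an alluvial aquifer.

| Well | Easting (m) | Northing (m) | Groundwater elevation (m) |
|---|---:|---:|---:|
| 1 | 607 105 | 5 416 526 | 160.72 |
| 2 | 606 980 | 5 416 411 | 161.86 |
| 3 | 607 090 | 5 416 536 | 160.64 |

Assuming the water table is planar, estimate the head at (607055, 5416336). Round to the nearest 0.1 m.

Three-point gradient (reference 1): Δ to 2 = (-125, -115, +1.14), Δ to 3 = (-15, 10, -0.08).
∂h/∂x = -0.0007395, ∂h/∂y = -0.009109 (det = -2975).
h(607055, 5416336) = 160.72 + (-0.0007395)·(-50) + (-0.009109)·(-190) = 160.72 +0.037 +1.731 = 162.488 m.

162.5 m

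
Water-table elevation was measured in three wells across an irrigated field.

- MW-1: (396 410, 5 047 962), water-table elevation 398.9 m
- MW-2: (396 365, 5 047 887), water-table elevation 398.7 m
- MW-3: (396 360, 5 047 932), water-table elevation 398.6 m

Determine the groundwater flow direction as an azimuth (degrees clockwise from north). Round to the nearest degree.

Differences from MW-1: to MW-2 (Δx, Δy, Δh) = (-45, -75, -0.2); to MW-3 = (-50, -30, -0.3).
Solve a·Δx + b·Δy = Δh: det = (-45)·(-30) − (-50)·(-75) = -2400.
∂h/∂x = [(-0.2)·(-30) − (-0.3)·(-75)] / -2400 = +0.006875
∂h/∂y = [(-45)·(-0.3) − (-50)·(-0.2)] / -2400 = -0.001458
Flow direction (−∇h) has components (-0.006875 E, +0.001458 N).
Azimuth = atan2(E, N) = atan2(-0.006875, +0.001458) = 282.0° ≈ 282°.

282°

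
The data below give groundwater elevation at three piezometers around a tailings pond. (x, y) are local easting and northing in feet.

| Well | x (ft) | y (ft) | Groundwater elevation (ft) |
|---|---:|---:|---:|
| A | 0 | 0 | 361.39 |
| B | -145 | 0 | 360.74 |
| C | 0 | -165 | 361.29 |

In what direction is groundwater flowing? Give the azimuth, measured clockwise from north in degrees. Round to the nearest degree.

∂h/∂x = (360.74 − 361.39) / (-145 − 0) = +0.004483
∂h/∂y = (361.29 − 361.39) / (-165 − 0) = +0.0006061
Flow direction (−∇h) has components (-0.004483 E, -0.0006061 N).
Azimuth = atan2(E, N) = atan2(-0.004483, -0.0006061) = 262.3° ≈ 262°.

262°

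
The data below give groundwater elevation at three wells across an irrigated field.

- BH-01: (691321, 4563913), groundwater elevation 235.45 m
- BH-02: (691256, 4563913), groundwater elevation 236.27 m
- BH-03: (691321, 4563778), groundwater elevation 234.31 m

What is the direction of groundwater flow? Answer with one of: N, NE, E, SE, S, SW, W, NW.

SE

∂h/∂x = (236.27 − 235.45) / (691256 − 691321) = -0.01262
∂h/∂y = (234.31 − 235.45) / (4563778 − 4563913) = +0.008444
Flow = −∇h = (+0.01262 east, -0.008444 north), which points southeast.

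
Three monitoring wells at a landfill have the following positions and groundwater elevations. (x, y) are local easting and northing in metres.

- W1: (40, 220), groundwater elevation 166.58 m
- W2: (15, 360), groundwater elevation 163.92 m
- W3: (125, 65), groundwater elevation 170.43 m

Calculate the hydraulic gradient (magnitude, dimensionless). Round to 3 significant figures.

With h = a·x + b·y + c and W1 as origin, the differences give:
  (-25)·a + 140·b = -2.66
  85·a + (-155)·b = +3.85
Eliminate b (×(-155) and ×140, subtract): -8025·a = -126.700 → a = ∂h/∂x = +0.01579
Back-substitute: b = ∂h/∂y = -0.01618.
|∇h| = √(0.01579² + -0.01618²) = 0.02261

0.0226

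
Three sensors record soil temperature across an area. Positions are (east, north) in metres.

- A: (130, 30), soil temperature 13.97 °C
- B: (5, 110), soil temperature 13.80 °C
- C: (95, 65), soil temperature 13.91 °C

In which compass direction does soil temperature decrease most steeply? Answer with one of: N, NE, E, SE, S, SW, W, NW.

With T = a·x + b·y + c and A as origin, the differences give:
  (-125)·a + 80·b = -0.17
  (-35)·a + 35·b = -0.06
Eliminate b (×35 and ×80, subtract): -1575·a = -1.150 → a = ∂T/∂x = +0.0007302
Back-substitute: b = ∂T/∂y = -0.0009841.
Steepest decrease is along −∇f = (-0.0007302 E, +0.0009841 N) → northwest.

NW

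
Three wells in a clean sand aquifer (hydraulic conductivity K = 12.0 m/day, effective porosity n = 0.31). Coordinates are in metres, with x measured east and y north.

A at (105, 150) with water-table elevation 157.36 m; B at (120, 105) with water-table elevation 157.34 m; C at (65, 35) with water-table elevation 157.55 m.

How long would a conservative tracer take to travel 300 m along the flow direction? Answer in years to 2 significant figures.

6.8 years

With h = a·x + b·y + c and A as origin, the differences give:
  15·a + (-45)·b = -0.02
  (-40)·a + (-115)·b = +0.19
Eliminate b (×(-115) and ×(-45), subtract): -3525·a = 10.850 → a = ∂h/∂x = -0.003078
Back-substitute: b = ∂h/∂y = -0.0005816.
|∇h| = √(-0.003078² + -0.0005816²) = 0.003132
Seepage velocity v = K·i/n = 12.0 × 0.003132 / 0.31 = 0.1212 m/day.
t = 300 / 0.1212 = 2475 days = 6.78 years.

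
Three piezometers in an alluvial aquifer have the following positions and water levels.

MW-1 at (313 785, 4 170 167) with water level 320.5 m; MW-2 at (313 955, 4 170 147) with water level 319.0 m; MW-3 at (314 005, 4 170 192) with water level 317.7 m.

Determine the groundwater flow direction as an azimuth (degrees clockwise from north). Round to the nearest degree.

033°

With h = a·x + b·y + c and MW-1 as origin, the differences give:
  170·a + (-20)·b = -1.5
  220·a + 25·b = -2.8
Eliminate b (×25 and ×(-20), subtract): 8650·a = -93.50 → a = ∂h/∂x = -0.01081
Back-substitute: b = ∂h/∂y = -0.01688.
Flow direction (−∇h) has components (+0.01081 E, +0.01688 N).
Azimuth = atan2(E, N) = atan2(+0.01081, +0.01688) = 32.6° ≈ 033°.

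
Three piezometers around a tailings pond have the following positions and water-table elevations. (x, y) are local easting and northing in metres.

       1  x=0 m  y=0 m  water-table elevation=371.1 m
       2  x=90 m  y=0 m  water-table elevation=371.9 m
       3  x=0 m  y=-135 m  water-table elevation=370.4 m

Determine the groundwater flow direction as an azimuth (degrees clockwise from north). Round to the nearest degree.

240°

∂h/∂x = (371.9 − 371.1) / (90 − 0) = +0.008889
∂h/∂y = (370.4 − 371.1) / (-135 − 0) = +0.005185
Flow direction (−∇h) has components (-0.008889 E, -0.005185 N).
Azimuth = atan2(E, N) = atan2(-0.008889, -0.005185) = 239.7° ≈ 240°.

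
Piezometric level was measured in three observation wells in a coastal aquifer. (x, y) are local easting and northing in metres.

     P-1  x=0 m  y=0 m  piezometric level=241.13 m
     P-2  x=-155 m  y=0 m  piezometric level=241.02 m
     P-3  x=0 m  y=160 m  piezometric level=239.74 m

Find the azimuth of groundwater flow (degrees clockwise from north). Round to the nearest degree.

355°

∂h/∂x = (241.02 − 241.13) / (-155 − 0) = +0.0007097
∂h/∂y = (239.74 − 241.13) / (160 − 0) = -0.008687
Flow direction (−∇h) has components (-0.0007097 E, +0.008687 N).
Azimuth = atan2(E, N) = atan2(-0.0007097, +0.008687) = 355.3° ≈ 355°.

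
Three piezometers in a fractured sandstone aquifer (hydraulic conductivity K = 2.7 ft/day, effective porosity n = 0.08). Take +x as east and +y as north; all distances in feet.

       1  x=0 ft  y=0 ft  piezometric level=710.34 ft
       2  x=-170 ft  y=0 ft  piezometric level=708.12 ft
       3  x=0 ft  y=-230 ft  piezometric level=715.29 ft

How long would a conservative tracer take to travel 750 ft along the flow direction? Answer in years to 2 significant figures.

∂h/∂x = (708.12 − 710.34) / (-170 − 0) = +0.01306
∂h/∂y = (715.29 − 710.34) / (-230 − 0) = -0.02152
|∇h| = √(0.01306² + -0.02152²) = 0.02517
Seepage velocity v = K·i/n = 2.7 × 0.02517 / 0.08 = 0.8495 ft/day.
t = 750 / 0.8495 = 882.9 days = 2.42 years.

2.4 years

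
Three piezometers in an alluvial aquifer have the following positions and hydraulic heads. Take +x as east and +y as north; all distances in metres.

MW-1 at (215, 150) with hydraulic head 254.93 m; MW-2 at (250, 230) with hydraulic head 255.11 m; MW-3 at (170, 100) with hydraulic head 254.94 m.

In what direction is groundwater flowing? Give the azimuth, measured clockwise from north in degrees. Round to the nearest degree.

Taking MW-1 as reference: MW-2−MW-1 = (35, 80, +0.18); MW-3−MW-1 = (-45, -50, +0.01).
Solve a·Δx + b·Δy = Δh: det = 35·(-50) − (-45)·80 = 1850.
∂h/∂x = [(+0.18)·(-50) − (+0.01)·80] / 1850 = -0.005297
∂h/∂y = [35·(+0.01) − (-45)·(+0.18)] / 1850 = +0.004568
Flow direction (−∇h) has components (+0.005297 E, -0.004568 N).
Azimuth = atan2(E, N) = atan2(+0.005297, -0.004568) = 130.8° ≈ 131°.

131°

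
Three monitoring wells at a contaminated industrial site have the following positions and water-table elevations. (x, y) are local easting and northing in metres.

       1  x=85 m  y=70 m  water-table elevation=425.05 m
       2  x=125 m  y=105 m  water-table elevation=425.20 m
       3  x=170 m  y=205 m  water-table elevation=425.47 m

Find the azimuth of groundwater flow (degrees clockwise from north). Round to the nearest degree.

234°

Differences from 1: to 2 (Δx, Δy, Δh) = (40, 35, +0.15); to 3 = (85, 135, +0.42).
Determinant of the coordinate differences = 40·135 − 85·35 = 2425.
∂h/∂x = [(+0.15)·135 − (+0.42)·35] / 2425 = +0.002289
∂h/∂y = [40·(+0.42) − 85·(+0.15)] / 2425 = +0.001670
Flow direction (−∇h) has components (-0.002289 E, -0.001670 N).
Azimuth = atan2(E, N) = atan2(-0.002289, -0.001670) = 233.9° ≈ 234°.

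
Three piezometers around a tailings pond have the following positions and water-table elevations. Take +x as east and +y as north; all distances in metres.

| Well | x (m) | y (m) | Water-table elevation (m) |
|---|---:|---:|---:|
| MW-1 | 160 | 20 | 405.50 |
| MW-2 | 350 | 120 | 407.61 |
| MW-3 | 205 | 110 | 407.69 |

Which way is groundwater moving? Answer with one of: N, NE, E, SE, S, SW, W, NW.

Taking MW-1 as reference: MW-2−MW-1 = (190, 100, +2.11); MW-3−MW-1 = (45, 90, +2.19).
Solve a·Δx + b·Δy = Δh: det = 190·90 − 45·100 = 12600.
∂h/∂x = [(+2.11)·90 − (+2.19)·100] / 12600 = -0.002310
∂h/∂y = [190·(+2.19) − 45·(+2.11)] / 12600 = +0.02549
Flow = −∇h = (+0.002310 east, -0.02549 north), which points south.

S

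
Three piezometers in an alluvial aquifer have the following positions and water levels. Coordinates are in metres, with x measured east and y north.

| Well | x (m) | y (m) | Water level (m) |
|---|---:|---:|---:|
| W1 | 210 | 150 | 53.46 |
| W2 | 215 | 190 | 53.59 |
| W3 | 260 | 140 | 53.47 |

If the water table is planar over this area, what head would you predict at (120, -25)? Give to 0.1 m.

Three-point gradient (reference W1): Δ to W2 = (5, 40, +0.13), Δ to W3 = (50, -10, +0.01).
∂h/∂x = +0.0008293, ∂h/∂y = +0.003146 (det = -2050).
h(120, -25) = 53.46 + (+0.0008293)·(-90) + (+0.003146)·(-175) = 53.46 -0.075 -0.551 = 52.835 m.

52.8 m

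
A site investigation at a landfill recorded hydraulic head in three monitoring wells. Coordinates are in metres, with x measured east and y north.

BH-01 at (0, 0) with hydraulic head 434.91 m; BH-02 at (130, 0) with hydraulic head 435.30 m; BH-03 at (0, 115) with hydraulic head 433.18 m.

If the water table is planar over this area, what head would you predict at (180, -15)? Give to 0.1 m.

∂h/∂x = (435.30 − 434.91) / (130 − 0) = +0.003000
∂h/∂y = (433.18 − 434.91) / (115 − 0) = -0.01504
h(180, -15) = 434.91 + (+0.003000)·(180) + (-0.01504)·(-15) = 434.91 +0.540 +0.226 = 435.676 m.

435.7 m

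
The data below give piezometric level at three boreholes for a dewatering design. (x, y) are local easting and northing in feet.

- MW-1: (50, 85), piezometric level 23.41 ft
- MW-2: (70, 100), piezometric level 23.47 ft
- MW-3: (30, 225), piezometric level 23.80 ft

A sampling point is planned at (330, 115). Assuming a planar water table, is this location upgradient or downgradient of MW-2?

upgradient

With h = a·x + b·y + c and MW-1 as origin, the differences give:
  20·a + 15·b = +0.06
  (-20)·a + 140·b = +0.39
Eliminate b (×140 and ×15, subtract): 3100·a = 2.550 → a = ∂h/∂x = +0.0008226
Back-substitute: b = ∂h/∂y = +0.002903.
Head at (330, 115) = 23.41 + (+0.0008226)·(280) + (+0.002903)·(30) = 23.73 ft.
That is higher than the 23.47 ft at MW-2, so the point is upgradient.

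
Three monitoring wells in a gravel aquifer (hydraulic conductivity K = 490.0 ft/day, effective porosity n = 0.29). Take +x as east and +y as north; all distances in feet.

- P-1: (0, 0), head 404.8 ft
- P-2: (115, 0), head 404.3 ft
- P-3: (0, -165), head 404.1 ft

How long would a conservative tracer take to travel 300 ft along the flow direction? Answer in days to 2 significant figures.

29 days

∂h/∂x = (404.3 − 404.8) / (115 − 0) = -0.004348
∂h/∂y = (404.1 − 404.8) / (-165 − 0) = +0.004242
|∇h| = √(-0.004348² + 0.004242²) = 0.006075
Seepage velocity v = K·i/n = 490.0 × 0.006075 / 0.29 = 10.26 ft/day.
t = 300 / 10.26 = 29.24 days.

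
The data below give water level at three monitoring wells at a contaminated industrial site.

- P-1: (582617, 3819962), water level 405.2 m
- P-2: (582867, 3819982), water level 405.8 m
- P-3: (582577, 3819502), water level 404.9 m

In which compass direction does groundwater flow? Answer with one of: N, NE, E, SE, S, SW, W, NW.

Taking P-1 as reference: P-2−P-1 = (250, 20, +0.6); P-3−P-1 = (-40, -460, -0.3).
Determinant of the coordinate differences = 250·(-460) − (-40)·20 = -114200.
∂h/∂x = [(+0.6)·(-460) − (-0.3)·20] / -114200 = +0.002364
∂h/∂y = [250·(-0.3) − (-40)·(+0.6)] / -114200 = +0.0004466
Flow = −∇h = (-0.002364 east, -0.0004466 north), which points west.

W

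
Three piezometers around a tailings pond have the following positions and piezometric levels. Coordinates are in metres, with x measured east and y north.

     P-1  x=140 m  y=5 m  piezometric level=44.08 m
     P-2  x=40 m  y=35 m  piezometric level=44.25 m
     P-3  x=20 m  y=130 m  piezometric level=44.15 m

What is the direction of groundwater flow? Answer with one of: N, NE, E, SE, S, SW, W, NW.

Three-point gradient (reference P-1): Δ to P-2 = (-100, 30, +0.17), Δ to P-3 = (-120, 125, +0.07).
∂h/∂x = -0.002152, ∂h/∂y = -0.001506 (det = -8900).
Flow = −∇h = (+0.002152 east, +0.001506 north), which points northeast.

NE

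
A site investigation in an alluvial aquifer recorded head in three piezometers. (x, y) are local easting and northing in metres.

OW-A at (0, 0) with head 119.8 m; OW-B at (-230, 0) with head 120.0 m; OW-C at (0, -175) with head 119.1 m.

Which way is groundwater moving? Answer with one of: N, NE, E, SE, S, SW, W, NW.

S

∂h/∂x = (120.0 − 119.8) / (-230 − 0) = -0.0008696
∂h/∂y = (119.1 − 119.8) / (-175 − 0) = +0.004000
Flow = −∇h = (+0.0008696 east, -0.004000 north), which points south.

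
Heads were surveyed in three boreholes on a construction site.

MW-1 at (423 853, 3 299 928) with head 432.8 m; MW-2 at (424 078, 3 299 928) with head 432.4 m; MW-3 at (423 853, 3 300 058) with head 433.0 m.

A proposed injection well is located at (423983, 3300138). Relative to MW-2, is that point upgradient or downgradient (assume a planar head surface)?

∂h/∂x = (432.4 − 432.8) / (424078 − 423853) = -0.001778
∂h/∂y = (433.0 − 432.8) / (3300058 − 3299928) = +0.001538
Head at (423983, 3300138) = 432.8 + (-0.001778)·(130) + (+0.001538)·(210) = 432.89 m.
That is higher than the 432.4 m at MW-2, so the point is upgradient.

upgradient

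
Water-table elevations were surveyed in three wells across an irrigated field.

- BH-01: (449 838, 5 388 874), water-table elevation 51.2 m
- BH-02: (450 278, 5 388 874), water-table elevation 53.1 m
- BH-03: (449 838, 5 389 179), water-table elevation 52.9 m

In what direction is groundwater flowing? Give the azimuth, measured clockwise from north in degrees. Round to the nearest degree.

218°

∂h/∂x = (53.1 − 51.2) / (450278 − 449838) = +0.004318
∂h/∂y = (52.9 − 51.2) / (5389179 − 5388874) = +0.005574
Flow direction (−∇h) has components (-0.004318 E, -0.005574 N).
Azimuth = atan2(E, N) = atan2(-0.004318, -0.005574) = 217.8° ≈ 218°.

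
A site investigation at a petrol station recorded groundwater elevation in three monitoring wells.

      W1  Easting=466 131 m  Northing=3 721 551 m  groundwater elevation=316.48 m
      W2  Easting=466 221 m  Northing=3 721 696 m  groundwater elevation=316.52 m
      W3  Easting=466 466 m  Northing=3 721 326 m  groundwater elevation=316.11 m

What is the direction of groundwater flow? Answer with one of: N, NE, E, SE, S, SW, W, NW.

SE

With h = a·x + b·y + c and W1 as origin, the differences give:
  90·a + 145·b = +0.04
  335·a + (-225)·b = -0.37
Eliminate b (×(-225) and ×145, subtract): -68825·a = 44.650 → a = ∂h/∂x = -0.0006487
Back-substitute: b = ∂h/∂y = +0.0006785.
Flow = −∇h = (+0.0006487 east, -0.0006785 north), which points southeast.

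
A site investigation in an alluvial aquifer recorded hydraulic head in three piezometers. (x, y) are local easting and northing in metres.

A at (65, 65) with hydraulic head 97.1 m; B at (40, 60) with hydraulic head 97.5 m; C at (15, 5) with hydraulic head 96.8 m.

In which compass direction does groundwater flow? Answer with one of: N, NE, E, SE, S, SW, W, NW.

SE

Taking A as reference: B−A = (-25, -5, +0.4); C−A = (-50, -60, -0.3).
Solve a·Δx + b·Δy = Δh: det = (-25)·(-60) − (-50)·(-5) = 1250.
∂h/∂x = [(+0.4)·(-60) − (-0.3)·(-5)] / 1250 = -0.02040
∂h/∂y = [(-25)·(-0.3) − (-50)·(+0.4)] / 1250 = +0.02200
Flow = −∇h = (+0.02040 east, -0.02200 north), which points southeast.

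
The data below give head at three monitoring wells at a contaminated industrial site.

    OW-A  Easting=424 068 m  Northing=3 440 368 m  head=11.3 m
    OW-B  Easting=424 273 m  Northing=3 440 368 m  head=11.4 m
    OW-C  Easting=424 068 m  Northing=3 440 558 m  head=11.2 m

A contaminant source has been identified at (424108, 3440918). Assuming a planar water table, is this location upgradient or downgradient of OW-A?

downgradient

∂h/∂x = (11.4 − 11.3) / (424273 − 424068) = +0.0004878
∂h/∂y = (11.2 − 11.3) / (3440558 − 3440368) = -0.0005263
Head at (424108, 3440918) = 11.3 + (+0.0004878)·(40) + (-0.0005263)·(550) = 11.03 m.
That is lower than the 11.3 m at OW-A, so the point is downgradient.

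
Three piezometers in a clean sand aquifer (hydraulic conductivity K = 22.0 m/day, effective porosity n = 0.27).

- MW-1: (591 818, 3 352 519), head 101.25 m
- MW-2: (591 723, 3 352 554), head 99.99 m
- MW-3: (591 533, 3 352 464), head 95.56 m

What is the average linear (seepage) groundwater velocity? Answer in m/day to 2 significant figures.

Taking MW-1 as reference: MW-2−MW-1 = (-95, 35, -1.26); MW-3−MW-1 = (-285, -55, -5.69).
Solve a·Δx + b·Δy = Δh: det = (-95)·(-55) − (-285)·35 = 15200.
∂h/∂x = [(-1.26)·(-55) − (-5.69)·35] / 15200 = +0.01766
∂h/∂y = [(-95)·(-5.69) − (-285)·(-1.26)] / 15200 = +0.01194
|∇h| = √(0.01766² + 0.01194²) = 0.02132
Seepage velocity v = K·i/n = 22.0 × 0.02132 / 0.27 = 1.737 m/day.

1.7 m/day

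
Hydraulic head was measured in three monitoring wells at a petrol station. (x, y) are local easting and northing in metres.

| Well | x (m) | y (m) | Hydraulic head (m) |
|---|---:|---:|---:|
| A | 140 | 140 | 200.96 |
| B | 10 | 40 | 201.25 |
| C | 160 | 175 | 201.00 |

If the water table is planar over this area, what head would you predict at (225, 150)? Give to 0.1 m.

200.5 m

With h = a·x + b·y + c and A as origin, the differences give:
  (-130)·a + (-100)·b = +0.29
  20·a + 35·b = +0.04
Eliminate b (×35 and ×(-100), subtract): -2550·a = 14.150 → a = ∂h/∂x = -0.005549
Back-substitute: b = ∂h/∂y = +0.004314.
h(225, 150) = 200.96 + (-0.005549)·(85) + (+0.004314)·(10) = 200.96 -0.472 +0.043 = 200.531 m.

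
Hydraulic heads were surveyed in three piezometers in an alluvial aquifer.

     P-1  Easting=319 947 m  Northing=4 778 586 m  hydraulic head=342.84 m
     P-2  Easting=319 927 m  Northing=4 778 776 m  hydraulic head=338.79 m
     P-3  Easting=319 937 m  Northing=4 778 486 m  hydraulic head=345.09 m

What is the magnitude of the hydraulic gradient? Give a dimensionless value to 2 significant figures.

Taking P-1 as reference: P-2−P-1 = (-20, 190, -4.05); P-3−P-1 = (-10, -100, +2.25).
Determinant of the coordinate differences = (-20)·(-100) − (-10)·190 = 3900.
∂h/∂x = [(-4.05)·(-100) − (+2.25)·190] / 3900 = -0.005769
∂h/∂y = [(-20)·(+2.25) − (-10)·(-4.05)] / 3900 = -0.02192
|∇h| = √(-0.005769² + -0.02192²) = 0.02267

0.023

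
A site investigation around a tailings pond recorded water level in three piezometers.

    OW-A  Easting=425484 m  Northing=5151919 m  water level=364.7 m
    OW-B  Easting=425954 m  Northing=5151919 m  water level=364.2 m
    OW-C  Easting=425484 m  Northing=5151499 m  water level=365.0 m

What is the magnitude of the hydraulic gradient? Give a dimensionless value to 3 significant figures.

∂h/∂x = (364.2 − 364.7) / (425954 − 425484) = -0.001064
∂h/∂y = (365.0 − 364.7) / (5151499 − 5151919) = -0.0007143
|∇h| = √(-0.001064² + -0.0007143²) = 0.001282

0.00128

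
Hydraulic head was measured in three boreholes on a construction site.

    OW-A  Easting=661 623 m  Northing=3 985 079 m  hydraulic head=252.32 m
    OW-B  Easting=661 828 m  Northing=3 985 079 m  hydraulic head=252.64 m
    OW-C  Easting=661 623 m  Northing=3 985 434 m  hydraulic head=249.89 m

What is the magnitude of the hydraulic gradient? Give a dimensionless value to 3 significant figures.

∂h/∂x = (252.64 − 252.32) / (661828 − 661623) = +0.001561
∂h/∂y = (249.89 − 252.32) / (3985434 − 3985079) = -0.006845
|∇h| = √(0.001561² + -0.006845²) = 0.007021

0.00702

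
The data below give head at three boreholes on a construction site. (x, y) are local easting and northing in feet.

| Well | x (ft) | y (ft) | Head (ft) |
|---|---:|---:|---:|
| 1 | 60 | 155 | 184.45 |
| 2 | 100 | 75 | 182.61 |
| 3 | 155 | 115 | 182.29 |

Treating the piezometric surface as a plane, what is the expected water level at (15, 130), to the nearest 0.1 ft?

Taking 1 as reference: 2−1 = (40, -80, -1.84); 3−1 = (95, -40, -2.16).
Solve a·Δx + b·Δy = Δh: det = 40·(-40) − 95·(-80) = 6000.
∂h/∂x = [(-1.84)·(-40) − (-2.16)·(-80)] / 6000 = -0.01653
∂h/∂y = [40·(-2.16) − 95·(-1.84)] / 6000 = +0.01473
h(15, 130) = 184.45 + (-0.01653)·(-45) + (+0.01473)·(-25) = 184.45 +0.744 -0.368 = 184.826 ft.

184.8 ft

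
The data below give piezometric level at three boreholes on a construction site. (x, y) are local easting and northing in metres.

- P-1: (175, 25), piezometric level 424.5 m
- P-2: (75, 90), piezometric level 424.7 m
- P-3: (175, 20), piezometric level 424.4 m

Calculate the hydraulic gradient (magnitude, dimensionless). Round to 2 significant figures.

Taking P-1 as reference: P-2−P-1 = (-100, 65, +0.2); P-3−P-1 = (0, -5, -0.1).
Determinant of the coordinate differences = (-100)·(-5) − 0·65 = 500.
∂h/∂x = [(+0.2)·(-5) − (-0.1)·65] / 500 = +0.01100
∂h/∂y = [(-100)·(-0.1) − 0·(+0.2)] / 500 = +0.02000
|∇h| = √(0.01100² + 0.02000²) = 0.02283

0.023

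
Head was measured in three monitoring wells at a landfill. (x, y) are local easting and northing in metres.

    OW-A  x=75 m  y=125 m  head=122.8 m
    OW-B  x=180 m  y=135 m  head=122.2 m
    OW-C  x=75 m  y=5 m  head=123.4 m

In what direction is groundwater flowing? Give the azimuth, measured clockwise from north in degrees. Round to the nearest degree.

046°

Three-point gradient (reference OW-A): Δ to OW-B = (105, 10, -0.6), Δ to OW-C = (0, -120, +0.6).
∂h/∂x = -0.005238, ∂h/∂y = -0.005000 (det = -12600).
Flow direction (−∇h) has components (+0.005238 E, +0.005000 N).
Azimuth = atan2(E, N) = atan2(+0.005238, +0.005000) = 46.3° ≈ 046°.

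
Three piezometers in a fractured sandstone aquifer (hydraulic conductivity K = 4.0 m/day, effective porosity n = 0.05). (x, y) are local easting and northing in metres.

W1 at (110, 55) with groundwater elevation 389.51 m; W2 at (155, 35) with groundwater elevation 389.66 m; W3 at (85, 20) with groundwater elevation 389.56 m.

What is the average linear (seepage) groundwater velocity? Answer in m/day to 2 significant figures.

0.28 m/day

With h = a·x + b·y + c and W1 as origin, the differences give:
  45·a + (-20)·b = +0.15
  (-25)·a + (-35)·b = +0.05
Eliminate b (×(-35) and ×(-20), subtract): -2075·a = -4.250 → a = ∂h/∂x = +0.002048
Back-substitute: b = ∂h/∂y = -0.002892.
|∇h| = √(0.002048² + -0.002892²) = 0.003544
Seepage velocity v = K·i/n = 4.0 × 0.003544 / 0.05 = 0.2835 m/day.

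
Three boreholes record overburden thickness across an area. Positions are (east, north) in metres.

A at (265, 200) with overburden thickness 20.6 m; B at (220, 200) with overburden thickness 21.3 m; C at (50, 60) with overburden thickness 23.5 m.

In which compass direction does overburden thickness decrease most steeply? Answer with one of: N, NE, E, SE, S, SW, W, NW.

Three-point gradient (reference A): Δ to B = (-45, 0, +0.7), Δ to C = (-215, -140, +2.9).
∂d/∂x = -0.01556, ∂d/∂y = +0.003175 (det = 6300).
Steepest decrease is along −∇f = (+0.01556 E, -0.003175 N) → east.

E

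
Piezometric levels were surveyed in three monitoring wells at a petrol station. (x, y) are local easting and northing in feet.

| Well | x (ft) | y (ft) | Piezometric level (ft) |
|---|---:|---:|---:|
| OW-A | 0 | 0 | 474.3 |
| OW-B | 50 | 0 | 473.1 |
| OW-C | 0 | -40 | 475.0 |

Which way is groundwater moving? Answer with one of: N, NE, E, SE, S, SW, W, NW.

NE

∂h/∂x = (473.1 − 474.3) / (50 − 0) = -0.02400
∂h/∂y = (475.0 − 474.3) / (-40 − 0) = -0.01750
Flow = −∇h = (+0.02400 east, +0.01750 north), which points northeast.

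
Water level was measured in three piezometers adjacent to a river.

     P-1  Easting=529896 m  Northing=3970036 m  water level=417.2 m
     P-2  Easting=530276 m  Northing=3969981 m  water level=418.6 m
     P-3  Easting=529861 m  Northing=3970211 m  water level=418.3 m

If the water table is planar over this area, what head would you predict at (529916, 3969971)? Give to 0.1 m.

416.8 m

Differences from P-1: to P-2 (Δx, Δy, Δh) = (380, -55, +1.4); to P-3 = (-35, 175, +1.1).
Solve a·Δx + b·Δy = Δh: det = 380·175 − (-35)·(-55) = 64575.
∂h/∂x = [(+1.4)·175 − (+1.1)·(-55)] / 64575 = +0.004731
∂h/∂y = [380·(+1.1) − (-35)·(+1.4)] / 64575 = +0.007232
h(529916, 3969971) = 417.2 + (+0.004731)·(20) + (+0.007232)·(-65) = 417.2 +0.095 -0.470 = 416.825 m.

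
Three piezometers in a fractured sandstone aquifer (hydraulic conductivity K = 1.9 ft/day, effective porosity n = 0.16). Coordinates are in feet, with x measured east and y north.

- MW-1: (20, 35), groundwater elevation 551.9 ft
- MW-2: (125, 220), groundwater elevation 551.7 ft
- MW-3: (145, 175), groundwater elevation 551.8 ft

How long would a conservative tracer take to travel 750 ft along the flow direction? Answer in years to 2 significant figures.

Taking MW-1 as reference: MW-2−MW-1 = (105, 185, -0.2); MW-3−MW-1 = (125, 140, -0.1).
Determinant of the coordinate differences = 105·140 − 125·185 = -8425.
∂h/∂x = [(-0.2)·140 − (-0.1)·185] / -8425 = +0.001128
∂h/∂y = [105·(-0.1) − 125·(-0.2)] / -8425 = -0.001721
|∇h| = √(0.001128² + -0.001721²) = 0.002058
Seepage velocity v = K·i/n = 1.9 × 0.002058 / 0.16 = 0.02444 ft/day.
t = 750 / 0.02444 = 3.069e+04 days = 84 years.

84 years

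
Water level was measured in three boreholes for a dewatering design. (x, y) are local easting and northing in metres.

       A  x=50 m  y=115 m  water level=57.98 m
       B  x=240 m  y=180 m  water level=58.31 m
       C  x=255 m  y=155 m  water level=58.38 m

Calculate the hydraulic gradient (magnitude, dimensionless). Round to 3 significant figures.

With h = a·x + b·y + c and A as origin, the differences give:
  190·a + 65·b = +0.33
  205·a + 40·b = +0.40
Eliminate b (×40 and ×65, subtract): -5725·a = -12.800 → a = ∂h/∂x = +0.002236
Back-substitute: b = ∂h/∂y = -0.001459.
|∇h| = √(0.002236² + -0.001459²) = 0.00267

0.00267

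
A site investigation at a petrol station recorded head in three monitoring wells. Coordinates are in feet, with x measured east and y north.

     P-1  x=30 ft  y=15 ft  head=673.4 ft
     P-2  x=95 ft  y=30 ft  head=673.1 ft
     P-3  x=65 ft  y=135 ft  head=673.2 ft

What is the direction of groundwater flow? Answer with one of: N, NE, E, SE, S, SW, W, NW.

E

With h = a·x + b·y + c and P-1 as origin, the differences give:
  65·a + 15·b = -0.3
  35·a + 120·b = -0.2
Eliminate b (×120 and ×15, subtract): 7275·a = -33.00 → a = ∂h/∂x = -0.004536
Back-substitute: b = ∂h/∂y = -0.0003436.
Flow = −∇h = (+0.004536 east, +0.0003436 north), which points east.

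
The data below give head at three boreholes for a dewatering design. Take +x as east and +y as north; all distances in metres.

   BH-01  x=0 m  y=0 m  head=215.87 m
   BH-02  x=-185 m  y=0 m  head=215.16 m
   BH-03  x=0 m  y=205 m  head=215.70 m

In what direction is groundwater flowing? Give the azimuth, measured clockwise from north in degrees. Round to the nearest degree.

∂h/∂x = (215.16 − 215.87) / (-185 − 0) = +0.003838
∂h/∂y = (215.70 − 215.87) / (205 − 0) = -0.0008293
Flow direction (−∇h) has components (-0.003838 E, +0.0008293 N).
Azimuth = atan2(E, N) = atan2(-0.003838, +0.0008293) = 282.2° ≈ 282°.

282°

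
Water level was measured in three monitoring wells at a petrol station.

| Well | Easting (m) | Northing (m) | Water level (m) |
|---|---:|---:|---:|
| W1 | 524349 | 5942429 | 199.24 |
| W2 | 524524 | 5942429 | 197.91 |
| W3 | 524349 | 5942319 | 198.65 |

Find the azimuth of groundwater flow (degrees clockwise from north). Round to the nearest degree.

∂h/∂x = (197.91 − 199.24) / (524524 − 524349) = -0.007600
∂h/∂y = (198.65 − 199.24) / (5942319 − 5942429) = +0.005364
Flow direction (−∇h) has components (+0.007600 E, -0.005364 N).
Azimuth = atan2(E, N) = atan2(+0.007600, -0.005364) = 125.2° ≈ 125°.

125°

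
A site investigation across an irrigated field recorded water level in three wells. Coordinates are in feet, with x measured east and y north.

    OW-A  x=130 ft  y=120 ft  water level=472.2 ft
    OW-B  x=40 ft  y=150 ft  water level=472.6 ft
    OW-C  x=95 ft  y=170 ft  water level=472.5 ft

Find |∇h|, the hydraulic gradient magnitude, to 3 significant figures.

0.00494

Differences from OW-A: to OW-B (Δx, Δy, Δh) = (-90, 30, +0.4); to OW-C = (-35, 50, +0.3).
Solve a·Δx + b·Δy = Δh: det = (-90)·50 − (-35)·30 = -3450.
∂h/∂x = [(+0.4)·50 − (+0.3)·30] / -3450 = -0.003188
∂h/∂y = [(-90)·(+0.3) − (-35)·(+0.4)] / -3450 = +0.003768
|∇h| = √(-0.003188² + 0.003768²) = 0.004936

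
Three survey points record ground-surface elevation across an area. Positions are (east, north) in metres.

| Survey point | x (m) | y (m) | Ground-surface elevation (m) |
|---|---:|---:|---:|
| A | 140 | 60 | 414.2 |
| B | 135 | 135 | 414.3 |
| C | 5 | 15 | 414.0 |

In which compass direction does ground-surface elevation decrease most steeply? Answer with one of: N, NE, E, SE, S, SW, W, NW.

With z = a·x + b·y + c and A as origin, the differences give:
  (-5)·a + 75·b = +0.1
  (-135)·a + (-45)·b = -0.2
Eliminate b (×(-45) and ×75, subtract): 10350·a = 10.50 → a = ∂z/∂x = +0.001014
Back-substitute: b = ∂z/∂y = +0.001401.
Steepest decrease is along −∇f = (-0.001014 E, -0.001401 N) → southwest.

SW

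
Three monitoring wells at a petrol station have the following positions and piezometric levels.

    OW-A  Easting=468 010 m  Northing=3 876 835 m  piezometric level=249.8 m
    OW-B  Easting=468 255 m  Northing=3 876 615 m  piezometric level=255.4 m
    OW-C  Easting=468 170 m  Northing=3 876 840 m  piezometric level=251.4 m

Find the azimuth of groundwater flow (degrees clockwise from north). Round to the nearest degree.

With h = a·x + b·y + c and OW-A as origin, the differences give:
  245·a + (-220)·b = +5.6
  160·a + 5·b = +1.6
Eliminate b (×5 and ×(-220), subtract): 36425·a = 380.00 → a = ∂h/∂x = +0.01043
Back-substitute: b = ∂h/∂y = -0.01384.
Flow direction (−∇h) has components (-0.01043 E, +0.01384 N).
Azimuth = atan2(E, N) = atan2(-0.01043, +0.01384) = 323.0° ≈ 323°.

323°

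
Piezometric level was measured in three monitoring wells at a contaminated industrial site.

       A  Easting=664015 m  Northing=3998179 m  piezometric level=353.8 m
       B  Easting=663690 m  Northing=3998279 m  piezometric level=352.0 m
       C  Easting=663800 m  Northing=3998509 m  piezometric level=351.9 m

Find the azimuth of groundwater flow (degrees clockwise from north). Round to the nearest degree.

300°

Differences from A: to B (Δx, Δy, Δh) = (-325, 100, -1.8); to C = (-215, 330, -1.9).
Solve a·Δx + b·Δy = Δh: det = (-325)·330 − (-215)·100 = -85750.
∂h/∂x = [(-1.8)·330 − (-1.9)·100] / -85750 = +0.004711
∂h/∂y = [(-325)·(-1.9) − (-215)·(-1.8)] / -85750 = -0.002688
Flow direction (−∇h) has components (-0.004711 E, +0.002688 N).
Azimuth = atan2(E, N) = atan2(-0.004711, +0.002688) = 299.7° ≈ 300°.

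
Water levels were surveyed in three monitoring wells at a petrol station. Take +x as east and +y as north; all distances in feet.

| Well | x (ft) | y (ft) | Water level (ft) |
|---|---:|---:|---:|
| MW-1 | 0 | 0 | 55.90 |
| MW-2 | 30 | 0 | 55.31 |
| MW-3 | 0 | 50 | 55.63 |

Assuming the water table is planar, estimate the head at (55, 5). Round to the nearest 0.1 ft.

54.8 ft

∂h/∂x = (55.31 − 55.90) / (30 − 0) = -0.01967
∂h/∂y = (55.63 − 55.90) / (50 − 0) = -0.005400
h(55, 5) = 55.90 + (-0.01967)·(55) + (-0.005400)·(5) = 55.90 -1.082 -0.027 = 54.791 ft.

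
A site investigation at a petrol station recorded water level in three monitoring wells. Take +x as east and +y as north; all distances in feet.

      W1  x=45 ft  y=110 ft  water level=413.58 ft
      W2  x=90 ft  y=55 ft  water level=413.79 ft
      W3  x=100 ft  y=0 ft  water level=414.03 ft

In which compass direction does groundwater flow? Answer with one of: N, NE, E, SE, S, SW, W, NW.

N

Taking W1 as reference: W2−W1 = (45, -55, +0.21); W3−W1 = (55, -110, +0.45).
Determinant of the coordinate differences = 45·(-110) − 55·(-55) = -1925.
∂h/∂x = [(+0.21)·(-110) − (+0.45)·(-55)] / -1925 = -0.0008571
∂h/∂y = [45·(+0.45) − 55·(+0.21)] / -1925 = -0.004519
Flow = −∇h = (+0.0008571 east, +0.004519 north), which points north.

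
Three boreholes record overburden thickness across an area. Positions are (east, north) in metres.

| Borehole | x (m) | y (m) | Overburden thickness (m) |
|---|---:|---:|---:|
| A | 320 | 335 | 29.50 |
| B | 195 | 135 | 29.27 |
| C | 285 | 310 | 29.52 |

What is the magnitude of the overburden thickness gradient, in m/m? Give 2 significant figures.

Taking A as reference: B−A = (-125, -200, -0.23); C−A = (-35, -25, +0.02).
Solve a·Δx + b·Δy = Δd: det = (-125)·(-25) − (-35)·(-200) = -3875.
∂d/∂x = [(-0.23)·(-25) − (+0.02)·(-200)] / -3875 = -0.002516
∂d/∂y = [(-125)·(+0.02) − (-35)·(-0.23)] / -3875 = +0.002723
|∇f| = √(-0.002516² + 0.002723²) = 0.003707 m/m

0.0037 m/m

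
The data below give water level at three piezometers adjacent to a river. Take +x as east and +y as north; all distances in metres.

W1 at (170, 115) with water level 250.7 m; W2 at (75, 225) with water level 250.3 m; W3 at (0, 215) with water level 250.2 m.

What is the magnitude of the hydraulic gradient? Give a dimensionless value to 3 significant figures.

Taking W1 as reference: W2−W1 = (-95, 110, -0.4); W3−W1 = (-170, 100, -0.5).
Determinant of the coordinate differences = (-95)·100 − (-170)·110 = 9200.
∂h/∂x = [(-0.4)·100 − (-0.5)·110] / 9200 = +0.001630
∂h/∂y = [(-95)·(-0.5) − (-170)·(-0.4)] / 9200 = -0.002228
|∇h| = √(0.001630² + -0.002228²) = 0.002761

0.00276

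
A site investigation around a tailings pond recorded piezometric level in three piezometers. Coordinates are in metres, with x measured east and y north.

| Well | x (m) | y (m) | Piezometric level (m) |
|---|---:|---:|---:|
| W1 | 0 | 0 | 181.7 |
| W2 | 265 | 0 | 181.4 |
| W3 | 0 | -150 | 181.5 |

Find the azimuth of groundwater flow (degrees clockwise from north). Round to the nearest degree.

∂h/∂x = (181.4 − 181.7) / (265 − 0) = -0.001132
∂h/∂y = (181.5 − 181.7) / (-150 − 0) = +0.001333
Flow direction (−∇h) has components (+0.001132 E, -0.001333 N).
Azimuth = atan2(E, N) = atan2(+0.001132, -0.001333) = 139.7° ≈ 140°.

140°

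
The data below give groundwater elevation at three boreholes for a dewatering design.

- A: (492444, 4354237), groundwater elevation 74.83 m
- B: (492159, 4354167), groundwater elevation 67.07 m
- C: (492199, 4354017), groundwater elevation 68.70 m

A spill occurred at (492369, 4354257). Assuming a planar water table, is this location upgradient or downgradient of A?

Taking A as reference: B−A = (-285, -70, -7.76); C−A = (-245, -220, -6.13).
Determinant of the coordinate differences = (-285)·(-220) − (-245)·(-70) = 45550.
∂h/∂x = [(-7.76)·(-220) − (-6.13)·(-70)] / 45550 = +0.02806
∂h/∂y = [(-285)·(-6.13) − (-245)·(-7.76)] / 45550 = -0.003384
Head at (492369, 4354257) = 74.83 + (+0.02806)·(-75) + (-0.003384)·(20) = 72.66 m.
That is lower than the 74.83 m at A, so the point is downgradient.

downgradient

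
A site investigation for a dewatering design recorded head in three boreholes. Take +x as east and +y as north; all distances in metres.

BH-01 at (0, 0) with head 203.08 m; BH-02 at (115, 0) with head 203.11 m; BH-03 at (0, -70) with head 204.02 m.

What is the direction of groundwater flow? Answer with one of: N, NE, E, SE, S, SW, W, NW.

N

∂h/∂x = (203.11 − 203.08) / (115 − 0) = +0.0002609
∂h/∂y = (204.02 − 203.08) / (-70 − 0) = -0.01343
Flow = −∇h = (-0.0002609 east, +0.01343 north), which points north.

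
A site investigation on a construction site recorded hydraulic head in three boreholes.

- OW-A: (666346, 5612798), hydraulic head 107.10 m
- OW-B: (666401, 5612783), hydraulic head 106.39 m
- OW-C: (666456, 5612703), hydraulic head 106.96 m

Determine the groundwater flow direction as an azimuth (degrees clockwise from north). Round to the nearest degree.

043°

Taking OW-A as reference: OW-B−OW-A = (55, -15, -0.71); OW-C−OW-A = (110, -95, -0.14).
Determinant of the coordinate differences = 55·(-95) − 110·(-15) = -3575.
∂h/∂x = [(-0.71)·(-95) − (-0.14)·(-15)] / -3575 = -0.01828
∂h/∂y = [55·(-0.14) − 110·(-0.71)] / -3575 = -0.01969
Flow direction (−∇h) has components (+0.01828 E, +0.01969 N).
Azimuth = atan2(E, N) = atan2(+0.01828, +0.01969) = 42.9° ≈ 043°.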